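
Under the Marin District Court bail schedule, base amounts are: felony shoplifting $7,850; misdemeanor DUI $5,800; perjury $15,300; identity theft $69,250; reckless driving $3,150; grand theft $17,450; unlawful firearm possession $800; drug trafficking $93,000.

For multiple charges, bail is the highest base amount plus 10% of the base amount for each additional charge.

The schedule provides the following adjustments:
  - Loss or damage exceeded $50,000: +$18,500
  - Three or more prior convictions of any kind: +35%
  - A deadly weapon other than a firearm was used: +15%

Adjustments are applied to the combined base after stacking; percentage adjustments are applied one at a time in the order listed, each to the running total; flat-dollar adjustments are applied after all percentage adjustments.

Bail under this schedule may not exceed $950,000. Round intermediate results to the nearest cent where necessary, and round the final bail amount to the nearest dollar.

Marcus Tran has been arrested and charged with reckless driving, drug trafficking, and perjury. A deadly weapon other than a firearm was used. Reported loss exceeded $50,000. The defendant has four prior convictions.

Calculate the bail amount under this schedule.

$165,747

Base amounts from the schedule: reckless driving $3,150; drug trafficking $93,000; perjury $15,300.
Stacking rule: highest base plus 10% of each additional charge. Highest is drug trafficking at $93,000. Additional: $3,150 × 10% = $315; $15,300 × 10% = $1,530. Combined base = $93,000 + $1,845 = $94,845.
Three or more prior convictions of any kind (+35%): $94,845 × 1.35 = $128,040.75.
A deadly weapon other than a firearm was used (+15%): $128,040.75 × 1.15 = $147,246.86.
Loss or damage exceeded $50,000 (+$18,500 flat): $147,246.86 + $18,500 = $165,746.86.
$165,746.86 is within the $950,000 maximum.
Rounded to the nearest dollar: $165,747.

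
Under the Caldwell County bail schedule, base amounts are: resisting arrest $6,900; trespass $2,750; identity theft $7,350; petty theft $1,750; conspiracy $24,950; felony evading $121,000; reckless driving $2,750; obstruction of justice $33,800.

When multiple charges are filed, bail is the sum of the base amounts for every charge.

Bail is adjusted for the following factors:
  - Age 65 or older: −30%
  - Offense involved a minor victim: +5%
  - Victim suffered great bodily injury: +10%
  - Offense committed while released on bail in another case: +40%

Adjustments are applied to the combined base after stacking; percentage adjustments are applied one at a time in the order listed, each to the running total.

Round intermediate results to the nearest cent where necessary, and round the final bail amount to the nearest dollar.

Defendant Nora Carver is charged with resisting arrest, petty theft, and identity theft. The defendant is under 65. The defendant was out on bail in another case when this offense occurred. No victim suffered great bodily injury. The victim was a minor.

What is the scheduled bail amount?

Base amounts from the schedule: resisting arrest $6,900; petty theft $1,750; identity theft $7,350.
Stacking rule: sum of all bases. $6,900 + $1,750 + $7,350 = $16,000.
Offense involved a minor victim (+5%): $16,000 × 1.05 = $16,800.
Offense committed while released on bail in another case (+40%): $16,800 × 1.4 = $23,520.

$23,520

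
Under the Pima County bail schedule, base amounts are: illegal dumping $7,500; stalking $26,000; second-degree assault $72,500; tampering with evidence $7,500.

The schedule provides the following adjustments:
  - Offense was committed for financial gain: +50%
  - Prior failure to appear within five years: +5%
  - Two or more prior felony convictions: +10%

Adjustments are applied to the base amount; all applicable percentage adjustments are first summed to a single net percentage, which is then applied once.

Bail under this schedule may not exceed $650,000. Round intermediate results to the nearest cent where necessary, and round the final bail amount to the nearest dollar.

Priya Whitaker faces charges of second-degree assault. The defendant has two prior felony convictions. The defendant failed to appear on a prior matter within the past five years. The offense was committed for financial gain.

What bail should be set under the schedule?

Base amounts from the schedule: second-degree assault $72,500.
Single charge. Combined base = $72,500.
Net percentage adjustment: +50% +5% +10% = +65%. $72,500 × 1.65 = $119,625.
$119,625 is within the $650,000 maximum.

$119,625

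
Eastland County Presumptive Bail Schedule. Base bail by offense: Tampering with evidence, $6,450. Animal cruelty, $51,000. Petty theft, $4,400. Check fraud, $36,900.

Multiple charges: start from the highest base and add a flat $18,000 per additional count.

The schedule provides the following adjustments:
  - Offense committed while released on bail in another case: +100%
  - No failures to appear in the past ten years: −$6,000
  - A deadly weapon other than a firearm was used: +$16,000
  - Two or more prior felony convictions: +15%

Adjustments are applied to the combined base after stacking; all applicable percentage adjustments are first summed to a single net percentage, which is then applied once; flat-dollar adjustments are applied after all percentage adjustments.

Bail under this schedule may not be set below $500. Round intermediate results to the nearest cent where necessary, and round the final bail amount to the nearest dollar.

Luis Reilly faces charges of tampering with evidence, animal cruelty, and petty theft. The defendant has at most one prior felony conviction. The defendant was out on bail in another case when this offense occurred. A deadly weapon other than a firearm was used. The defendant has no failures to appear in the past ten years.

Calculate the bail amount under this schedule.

Base amounts from the schedule: tampering with evidence $6,450; animal cruelty $51,000; petty theft $4,400.
Stacking rule: highest base plus $18,000 per additional charge. Highest is animal cruelty at $51,000; 2 additional charges → +$36,000. Combined base = $87,000.
Offense committed while released on bail in another case (+100%): $87,000 × 2 = $174,000.
No failures to appear in the past ten years (−$6,000 flat): $174,000 − $6,000 = $168,000.
A deadly weapon other than a firearm was used (+$16,000 flat): $168,000 + $16,000 = $184,000.
$184,000 is at or above the $500 minimum.

$184,000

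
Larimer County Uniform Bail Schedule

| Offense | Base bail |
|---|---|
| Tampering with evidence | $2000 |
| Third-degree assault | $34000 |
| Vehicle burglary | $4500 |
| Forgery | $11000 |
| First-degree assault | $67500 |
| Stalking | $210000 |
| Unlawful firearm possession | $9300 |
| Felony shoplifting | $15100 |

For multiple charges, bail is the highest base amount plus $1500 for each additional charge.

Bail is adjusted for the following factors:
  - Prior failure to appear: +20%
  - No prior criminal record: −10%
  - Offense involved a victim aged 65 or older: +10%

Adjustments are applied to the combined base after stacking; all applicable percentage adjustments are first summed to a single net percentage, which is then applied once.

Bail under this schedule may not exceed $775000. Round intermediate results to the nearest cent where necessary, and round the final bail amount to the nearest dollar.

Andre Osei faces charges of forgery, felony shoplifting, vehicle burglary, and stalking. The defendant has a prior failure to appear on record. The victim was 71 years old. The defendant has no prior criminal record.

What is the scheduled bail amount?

$257400

Base amounts from the schedule: forgery $11000; felony shoplifting $15100; vehicle burglary $4500; stalking $210000.
Stacking rule: highest base plus $1500 per additional charge. Highest is stalking at $210000; 3 additional charges → +$4500. Combined base = $214500.
Net percentage adjustment: +20% −10% +10% = +20%. $214500 × 1.2 = $257400.
$257400 is within the $775000 maximum.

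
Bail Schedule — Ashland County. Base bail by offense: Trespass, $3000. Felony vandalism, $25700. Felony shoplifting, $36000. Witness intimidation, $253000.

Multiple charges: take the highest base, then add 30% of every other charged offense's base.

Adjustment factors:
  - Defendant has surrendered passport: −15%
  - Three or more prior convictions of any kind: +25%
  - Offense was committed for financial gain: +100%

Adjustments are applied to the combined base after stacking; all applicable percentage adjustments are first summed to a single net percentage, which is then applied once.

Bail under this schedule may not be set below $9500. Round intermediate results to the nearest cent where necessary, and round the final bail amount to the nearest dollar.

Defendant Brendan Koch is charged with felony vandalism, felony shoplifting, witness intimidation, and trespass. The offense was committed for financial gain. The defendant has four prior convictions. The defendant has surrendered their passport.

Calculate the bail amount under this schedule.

$572061

Base amounts from the schedule: felony vandalism $25700; felony shoplifting $36000; witness intimidation $253000; trespass $3000.
Stacking rule: highest base plus 30% of each additional charge. Highest is witness intimidation at $253000. Additional: $25700 × 30% = $7710; $36000 × 30% = $10800; $3000 × 30% = $900. Combined base = $253000 + $19410 = $272410.
Net percentage adjustment: −15% +25% +100% = +110%. $272410 × 2.1 = $572061.
$572061 is at or above the $9500 minimum.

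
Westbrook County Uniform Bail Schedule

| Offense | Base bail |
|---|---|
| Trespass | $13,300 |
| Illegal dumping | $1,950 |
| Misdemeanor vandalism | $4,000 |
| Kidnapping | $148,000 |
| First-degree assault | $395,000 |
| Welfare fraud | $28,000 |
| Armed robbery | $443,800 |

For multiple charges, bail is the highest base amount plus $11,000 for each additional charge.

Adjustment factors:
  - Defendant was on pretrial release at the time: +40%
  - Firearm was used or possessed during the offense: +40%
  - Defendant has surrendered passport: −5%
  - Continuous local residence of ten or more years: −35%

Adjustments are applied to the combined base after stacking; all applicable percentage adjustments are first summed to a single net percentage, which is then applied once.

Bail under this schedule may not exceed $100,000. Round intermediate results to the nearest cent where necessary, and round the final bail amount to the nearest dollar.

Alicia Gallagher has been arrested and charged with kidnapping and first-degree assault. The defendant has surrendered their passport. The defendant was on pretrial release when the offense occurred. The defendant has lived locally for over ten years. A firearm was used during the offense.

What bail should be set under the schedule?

$100,000

Base amounts from the schedule: kidnapping $148,000; first-degree assault $395,000.
Stacking rule: highest base plus $11,000 per additional charge. Highest is first-degree assault at $395,000; 1 additional charge → +$11,000. Combined base = $406,000.
Net percentage adjustment: +40% +40% −5% −35% = +40%. $406,000 × 1.4 = $568,400.
Result $568,400 exceeds the maximum of $100,000; bail is capped at $100,000.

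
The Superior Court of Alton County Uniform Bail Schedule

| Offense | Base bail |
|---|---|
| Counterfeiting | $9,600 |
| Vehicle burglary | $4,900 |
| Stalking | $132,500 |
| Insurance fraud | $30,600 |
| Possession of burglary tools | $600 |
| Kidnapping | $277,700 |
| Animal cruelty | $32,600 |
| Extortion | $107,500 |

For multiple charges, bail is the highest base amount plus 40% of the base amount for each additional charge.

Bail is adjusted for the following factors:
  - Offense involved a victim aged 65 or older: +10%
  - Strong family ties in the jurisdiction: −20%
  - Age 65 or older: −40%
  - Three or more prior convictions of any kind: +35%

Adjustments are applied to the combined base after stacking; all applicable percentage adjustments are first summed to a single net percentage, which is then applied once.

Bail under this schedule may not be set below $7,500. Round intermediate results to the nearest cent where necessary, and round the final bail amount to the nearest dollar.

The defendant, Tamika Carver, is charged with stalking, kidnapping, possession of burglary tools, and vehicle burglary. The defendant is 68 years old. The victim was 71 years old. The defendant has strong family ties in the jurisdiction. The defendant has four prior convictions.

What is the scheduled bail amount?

$282,965

Base amounts from the schedule: stalking $132,500; kidnapping $277,700; possession of burglary tools $600; vehicle burglary $4,900.
Stacking rule: highest base plus 40% of each additional charge. Highest is kidnapping at $277,700. Additional: $132,500 × 40% = $53,000; $600 × 40% = $240; $4,900 × 40% = $1,960. Combined base = $277,700 + $55,200 = $332,900.
Net percentage adjustment: +10% −20% −40% +35% = −15%. $332,900 × 0.85 = $282,965.
$282,965 is at or above the $7,500 minimum.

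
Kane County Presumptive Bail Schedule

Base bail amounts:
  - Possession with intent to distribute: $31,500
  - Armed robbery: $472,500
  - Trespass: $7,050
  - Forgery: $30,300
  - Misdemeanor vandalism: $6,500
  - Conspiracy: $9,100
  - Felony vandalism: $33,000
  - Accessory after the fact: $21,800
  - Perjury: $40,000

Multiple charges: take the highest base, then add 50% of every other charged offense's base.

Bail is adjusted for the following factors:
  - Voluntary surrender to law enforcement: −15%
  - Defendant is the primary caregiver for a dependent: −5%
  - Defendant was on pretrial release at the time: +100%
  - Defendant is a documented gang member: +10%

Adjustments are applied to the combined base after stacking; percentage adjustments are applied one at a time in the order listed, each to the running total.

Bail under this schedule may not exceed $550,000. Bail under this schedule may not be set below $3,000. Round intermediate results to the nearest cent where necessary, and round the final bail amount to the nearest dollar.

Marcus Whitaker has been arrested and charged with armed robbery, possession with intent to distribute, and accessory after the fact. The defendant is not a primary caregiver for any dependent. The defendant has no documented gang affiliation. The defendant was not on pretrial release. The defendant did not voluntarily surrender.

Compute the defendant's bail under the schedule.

Base amounts from the schedule: armed robbery $472,500; possession with intent to distribute $31,500; accessory after the fact $21,800.
Stacking rule: highest base plus 50% of each additional charge. Highest is armed robbery at $472,500. Additional: $31,500 × 50% = $15,750; $21,800 × 50% = $10,900. Combined base = $472,500 + $26,650 = $499,150.
No adjustment factors apply to this defendant.
$499,150 is within the $550,000 maximum.
$499,150 is at or above the $3,000 minimum.

$499,150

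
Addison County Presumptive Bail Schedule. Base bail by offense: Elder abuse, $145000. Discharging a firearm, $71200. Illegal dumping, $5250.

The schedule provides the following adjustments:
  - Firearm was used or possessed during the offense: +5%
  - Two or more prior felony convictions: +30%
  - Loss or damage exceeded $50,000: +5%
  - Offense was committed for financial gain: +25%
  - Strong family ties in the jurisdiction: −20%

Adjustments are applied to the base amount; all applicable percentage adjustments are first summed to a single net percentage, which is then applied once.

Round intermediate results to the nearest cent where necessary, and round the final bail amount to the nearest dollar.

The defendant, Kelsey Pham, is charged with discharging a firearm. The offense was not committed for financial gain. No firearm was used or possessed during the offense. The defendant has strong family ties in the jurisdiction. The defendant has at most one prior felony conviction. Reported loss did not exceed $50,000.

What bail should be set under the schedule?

Base amounts from the schedule: discharging a firearm $71200.
Single charge. Combined base = $71200.
Strong family ties in the jurisdiction (−20%): $71200 × 0.8 = $56960.

$56960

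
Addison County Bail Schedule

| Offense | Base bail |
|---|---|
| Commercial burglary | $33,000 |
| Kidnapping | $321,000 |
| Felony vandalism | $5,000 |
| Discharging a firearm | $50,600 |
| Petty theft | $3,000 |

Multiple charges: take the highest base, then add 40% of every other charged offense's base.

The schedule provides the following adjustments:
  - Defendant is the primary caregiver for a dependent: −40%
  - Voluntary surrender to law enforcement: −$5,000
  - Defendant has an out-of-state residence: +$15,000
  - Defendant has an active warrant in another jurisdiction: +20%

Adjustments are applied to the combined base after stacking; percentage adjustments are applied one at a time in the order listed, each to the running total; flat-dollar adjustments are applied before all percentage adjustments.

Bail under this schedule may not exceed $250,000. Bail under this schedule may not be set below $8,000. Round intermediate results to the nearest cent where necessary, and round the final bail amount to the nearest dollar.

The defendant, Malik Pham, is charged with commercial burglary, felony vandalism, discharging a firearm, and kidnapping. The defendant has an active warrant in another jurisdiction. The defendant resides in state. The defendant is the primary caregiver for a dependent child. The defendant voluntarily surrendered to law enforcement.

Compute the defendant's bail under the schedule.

Base amounts from the schedule: commercial burglary $33,000; felony vandalism $5,000; discharging a firearm $50,600; kidnapping $321,000.
Stacking rule: highest base plus 40% of each additional charge. Highest is kidnapping at $321,000. Additional: $33,000 × 40% = $13,200; $5,000 × 40% = $2,000; $50,600 × 40% = $20,240. Combined base = $321,000 + $35,440 = $356,440.
Voluntary surrender to law enforcement (−$5,000 flat): $356,440 − $5,000 = $351,440.
Defendant is the primary caregiver for a dependent (−40%): $351,440 × 0.6 = $210,864.
Defendant has an active warrant in another jurisdiction (+20%): $210,864 × 1.2 = $253,036.80.
Result $253,036.80 exceeds the maximum of $250,000; bail is capped at $250,000.
$250,000 is at or above the $8,000 minimum.

$250,000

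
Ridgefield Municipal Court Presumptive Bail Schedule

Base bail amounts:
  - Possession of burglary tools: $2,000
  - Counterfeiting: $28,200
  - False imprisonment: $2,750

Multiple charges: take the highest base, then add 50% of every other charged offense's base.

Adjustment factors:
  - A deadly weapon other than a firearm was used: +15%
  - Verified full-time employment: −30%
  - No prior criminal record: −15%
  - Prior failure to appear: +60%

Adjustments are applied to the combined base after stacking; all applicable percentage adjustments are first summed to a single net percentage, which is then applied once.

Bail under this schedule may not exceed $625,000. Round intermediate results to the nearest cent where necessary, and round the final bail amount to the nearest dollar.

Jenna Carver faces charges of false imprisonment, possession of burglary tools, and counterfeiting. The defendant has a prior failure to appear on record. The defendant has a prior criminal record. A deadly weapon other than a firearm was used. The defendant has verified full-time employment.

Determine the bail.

$44,334

Base amounts from the schedule: false imprisonment $2,750; possession of burglary tools $2,000; counterfeiting $28,200.
Stacking rule: highest base plus 50% of each additional charge. Highest is counterfeiting at $28,200. Additional: $2,750 × 50% = $1,375; $2,000 × 50% = $1,000. Combined base = $28,200 + $2,375 = $30,575.
Net percentage adjustment: +15% −30% +60% = +45%. $30,575 × 1.45 = $44,333.75.
$44,333.75 is within the $625,000 maximum.
Rounded to the nearest dollar: $44,334.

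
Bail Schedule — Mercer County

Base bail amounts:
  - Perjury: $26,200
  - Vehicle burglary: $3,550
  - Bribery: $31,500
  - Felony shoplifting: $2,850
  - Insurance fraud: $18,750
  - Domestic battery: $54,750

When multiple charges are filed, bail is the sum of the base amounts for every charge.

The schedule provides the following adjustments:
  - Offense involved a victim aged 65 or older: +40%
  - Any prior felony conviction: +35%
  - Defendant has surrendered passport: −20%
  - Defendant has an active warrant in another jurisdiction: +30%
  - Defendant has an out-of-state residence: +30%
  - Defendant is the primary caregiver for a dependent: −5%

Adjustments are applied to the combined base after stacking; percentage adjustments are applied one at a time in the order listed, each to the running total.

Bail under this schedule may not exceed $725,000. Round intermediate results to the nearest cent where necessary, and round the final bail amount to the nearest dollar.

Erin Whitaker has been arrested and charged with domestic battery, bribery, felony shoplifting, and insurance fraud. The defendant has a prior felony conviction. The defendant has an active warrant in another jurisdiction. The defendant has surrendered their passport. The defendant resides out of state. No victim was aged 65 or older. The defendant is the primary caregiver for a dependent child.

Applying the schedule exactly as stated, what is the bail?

$187,005

Base amounts from the schedule: domestic battery $54,750; bribery $31,500; felony shoplifting $2,850; insurance fraud $18,750.
Stacking rule: sum of all bases. $54,750 + $31,500 + $2,850 + $18,750 = $107,850.
Any prior felony conviction (+35%): $107,850 × 1.35 = $145,597.50.
Defendant has surrendered passport (−20%): $145,597.50 × 0.8 = $116,478.
Defendant has an active warrant in another jurisdiction (+30%): $116,478 × 1.3 = $151,421.40.
Defendant has an out-of-state residence (+30%): $151,421.40 × 1.3 = $196,847.82.
Defendant is the primary caregiver for a dependent (−5%): $196,847.82 × 0.95 = $187,005.43.
$187,005.43 is within the $725,000 maximum.
Rounded to the nearest dollar: $187,005.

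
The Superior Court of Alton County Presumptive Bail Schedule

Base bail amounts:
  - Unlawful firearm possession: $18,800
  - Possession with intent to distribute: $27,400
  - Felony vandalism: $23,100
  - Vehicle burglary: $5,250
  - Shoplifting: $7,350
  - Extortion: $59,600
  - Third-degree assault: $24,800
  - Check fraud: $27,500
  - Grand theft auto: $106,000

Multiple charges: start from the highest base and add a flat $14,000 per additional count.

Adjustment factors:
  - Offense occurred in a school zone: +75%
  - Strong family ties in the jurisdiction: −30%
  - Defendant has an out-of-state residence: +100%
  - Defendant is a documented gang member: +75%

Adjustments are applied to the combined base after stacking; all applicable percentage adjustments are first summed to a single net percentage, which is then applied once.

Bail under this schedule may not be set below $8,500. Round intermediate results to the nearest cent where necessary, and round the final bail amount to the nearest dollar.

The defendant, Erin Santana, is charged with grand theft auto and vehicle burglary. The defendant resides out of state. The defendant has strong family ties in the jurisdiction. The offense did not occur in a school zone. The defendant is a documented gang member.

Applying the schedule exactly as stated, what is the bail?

Base amounts from the schedule: grand theft auto $106,000; vehicle burglary $5,250.
Stacking rule: highest base plus $14,000 per additional charge. Highest is grand theft auto at $106,000; 1 additional charge → +$14,000. Combined base = $120,000.
Net percentage adjustment: −30% +100% +75% = +145%. $120,000 × 2.45 = $294,000.
$294,000 is at or above the $8,500 minimum.

$294,000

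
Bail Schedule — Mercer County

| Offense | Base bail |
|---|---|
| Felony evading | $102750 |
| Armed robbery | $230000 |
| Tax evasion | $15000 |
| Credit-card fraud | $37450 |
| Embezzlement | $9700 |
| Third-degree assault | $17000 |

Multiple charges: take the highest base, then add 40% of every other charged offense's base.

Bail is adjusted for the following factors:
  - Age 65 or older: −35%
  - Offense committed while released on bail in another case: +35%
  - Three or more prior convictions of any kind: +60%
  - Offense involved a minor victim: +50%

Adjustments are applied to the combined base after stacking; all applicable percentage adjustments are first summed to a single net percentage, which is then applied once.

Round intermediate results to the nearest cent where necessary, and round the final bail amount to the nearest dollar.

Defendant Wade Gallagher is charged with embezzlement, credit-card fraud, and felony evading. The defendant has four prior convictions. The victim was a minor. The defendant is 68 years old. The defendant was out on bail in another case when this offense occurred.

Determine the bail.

Base amounts from the schedule: embezzlement $9700; credit-card fraud $37450; felony evading $102750.
Stacking rule: highest base plus 40% of each additional charge. Highest is felony evading at $102750. Additional: $9700 × 40% = $3880; $37450 × 40% = $14980. Combined base = $102750 + $18860 = $121610.
Net percentage adjustment: −35% +35% +60% +50% = +110%. $121610 × 2.1 = $255381.

$255381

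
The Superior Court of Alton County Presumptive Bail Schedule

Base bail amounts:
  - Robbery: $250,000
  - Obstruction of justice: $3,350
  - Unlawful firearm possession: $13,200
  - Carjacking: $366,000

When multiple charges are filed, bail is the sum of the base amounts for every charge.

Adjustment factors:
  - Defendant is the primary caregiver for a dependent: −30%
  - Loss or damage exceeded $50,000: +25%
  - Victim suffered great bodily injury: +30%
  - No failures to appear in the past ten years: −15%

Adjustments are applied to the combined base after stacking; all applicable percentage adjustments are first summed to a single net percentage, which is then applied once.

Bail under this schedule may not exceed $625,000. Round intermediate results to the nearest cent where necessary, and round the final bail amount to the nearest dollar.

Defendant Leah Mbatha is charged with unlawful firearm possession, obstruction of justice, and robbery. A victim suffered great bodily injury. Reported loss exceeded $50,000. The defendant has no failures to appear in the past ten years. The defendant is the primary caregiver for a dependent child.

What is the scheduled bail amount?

$293,205

Base amounts from the schedule: unlawful firearm possession $13,200; obstruction of justice $3,350; robbery $250,000.
Stacking rule: sum of all bases. $13,200 + $3,350 + $250,000 = $266,550.
Net percentage adjustment: −30% +25% +30% −15% = +10%. $266,550 × 1.1 = $293,205.
$293,205 is within the $625,000 maximum.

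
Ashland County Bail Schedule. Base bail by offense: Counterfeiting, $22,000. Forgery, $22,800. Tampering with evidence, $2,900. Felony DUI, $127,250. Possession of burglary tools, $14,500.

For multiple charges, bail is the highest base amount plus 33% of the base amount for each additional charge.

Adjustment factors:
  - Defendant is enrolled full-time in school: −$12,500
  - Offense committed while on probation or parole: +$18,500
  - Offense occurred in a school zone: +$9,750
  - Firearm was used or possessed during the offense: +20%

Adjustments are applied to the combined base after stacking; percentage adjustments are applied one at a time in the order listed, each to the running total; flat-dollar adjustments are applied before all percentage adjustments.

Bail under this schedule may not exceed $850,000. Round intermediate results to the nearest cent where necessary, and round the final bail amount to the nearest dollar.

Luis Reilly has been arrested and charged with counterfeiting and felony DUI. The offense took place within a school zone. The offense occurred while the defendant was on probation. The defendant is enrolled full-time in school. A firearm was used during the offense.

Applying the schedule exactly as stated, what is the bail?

$180,312

Base amounts from the schedule: counterfeiting $22,000; felony DUI $127,250.
Stacking rule: highest base plus 33% of each additional charge. Highest is felony DUI at $127,250. Additional: $22,000 × 33% = $7,260. Combined base = $127,250 + $7,260 = $134,510.
Defendant is enrolled full-time in school (−$12,500 flat): $134,510 − $12,500 = $122,010.
Offense committed while on probation or parole (+$18,500 flat): $122,010 + $18,500 = $140,510.
Offense occurred in a school zone (+$9,750 flat): $140,510 + $9,750 = $150,260.
Firearm was used or possessed during the offense (+20%): $150,260 × 1.2 = $180,312.
$180,312 is within the $850,000 maximum.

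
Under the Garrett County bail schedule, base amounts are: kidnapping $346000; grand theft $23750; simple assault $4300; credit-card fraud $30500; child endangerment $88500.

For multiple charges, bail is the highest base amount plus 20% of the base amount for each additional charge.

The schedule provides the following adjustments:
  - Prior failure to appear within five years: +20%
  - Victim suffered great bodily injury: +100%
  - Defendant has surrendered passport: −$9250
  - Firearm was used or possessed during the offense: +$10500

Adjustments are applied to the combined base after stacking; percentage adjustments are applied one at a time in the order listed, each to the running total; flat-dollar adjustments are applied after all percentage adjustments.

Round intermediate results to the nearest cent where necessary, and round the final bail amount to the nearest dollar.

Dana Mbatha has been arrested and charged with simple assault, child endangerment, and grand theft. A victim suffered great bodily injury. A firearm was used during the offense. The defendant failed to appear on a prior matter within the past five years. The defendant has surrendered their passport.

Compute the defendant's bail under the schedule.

$227114

Base amounts from the schedule: simple assault $4300; child endangerment $88500; grand theft $23750.
Stacking rule: highest base plus 20% of each additional charge. Highest is child endangerment at $88500. Additional: $4300 × 20% = $860; $23750 × 20% = $4750. Combined base = $88500 + $5610 = $94110.
Prior failure to appear within five years (+20%): $94110 × 1.2 = $112932.
Victim suffered great bodily injury (+100%): $112932 × 2 = $225864.
Defendant has surrendered passport (−$9250 flat): $225864 − $9250 = $216614.
Firearm was used or possessed during the offense (+$10500 flat): $216614 + $10500 = $227114.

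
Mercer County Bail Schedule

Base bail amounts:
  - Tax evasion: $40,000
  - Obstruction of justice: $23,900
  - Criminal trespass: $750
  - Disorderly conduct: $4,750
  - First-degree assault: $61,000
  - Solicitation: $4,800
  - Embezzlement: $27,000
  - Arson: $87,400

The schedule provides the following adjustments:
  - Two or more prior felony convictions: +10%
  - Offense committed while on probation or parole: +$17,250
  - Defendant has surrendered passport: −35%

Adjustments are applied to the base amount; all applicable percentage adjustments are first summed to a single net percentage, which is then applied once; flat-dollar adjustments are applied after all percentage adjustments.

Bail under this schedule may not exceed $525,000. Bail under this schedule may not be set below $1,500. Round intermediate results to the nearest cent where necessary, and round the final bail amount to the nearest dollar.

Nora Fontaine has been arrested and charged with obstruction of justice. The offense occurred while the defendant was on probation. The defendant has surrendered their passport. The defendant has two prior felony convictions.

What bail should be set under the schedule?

Base amounts from the schedule: obstruction of justice $23,900.
Single charge. Combined base = $23,900.
Net percentage adjustment: +10% −35% = −25%. $23,900 × 0.75 = $17,925.
Offense committed while on probation or parole (+$17,250 flat): $17,925 + $17,250 = $35,175.
$35,175 is within the $525,000 maximum.
$35,175 is at or above the $1,500 minimum.

$35,175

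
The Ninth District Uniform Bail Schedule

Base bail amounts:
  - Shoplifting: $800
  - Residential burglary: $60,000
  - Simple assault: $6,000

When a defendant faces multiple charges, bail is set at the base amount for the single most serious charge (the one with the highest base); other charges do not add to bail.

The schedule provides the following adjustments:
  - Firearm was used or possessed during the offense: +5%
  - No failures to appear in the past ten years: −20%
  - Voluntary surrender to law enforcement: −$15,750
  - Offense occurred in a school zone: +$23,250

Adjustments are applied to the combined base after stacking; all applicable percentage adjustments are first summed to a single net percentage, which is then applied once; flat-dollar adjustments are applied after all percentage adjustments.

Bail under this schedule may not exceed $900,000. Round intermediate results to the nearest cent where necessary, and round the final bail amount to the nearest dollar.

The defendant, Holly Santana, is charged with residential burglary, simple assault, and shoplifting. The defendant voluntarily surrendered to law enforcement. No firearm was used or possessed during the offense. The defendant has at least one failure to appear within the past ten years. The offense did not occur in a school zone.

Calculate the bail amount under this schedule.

$44,250

Base amounts from the schedule: residential burglary $60,000; simple assault $6,000; shoplifting $800.
Stacking rule: use the highest base only. Highest is residential burglary at $60,000. Combined base = $60,000.
Voluntary surrender to law enforcement (−$15,750 flat): $60,000 − $15,750 = $44,250.
$44,250 is within the $900,000 maximum.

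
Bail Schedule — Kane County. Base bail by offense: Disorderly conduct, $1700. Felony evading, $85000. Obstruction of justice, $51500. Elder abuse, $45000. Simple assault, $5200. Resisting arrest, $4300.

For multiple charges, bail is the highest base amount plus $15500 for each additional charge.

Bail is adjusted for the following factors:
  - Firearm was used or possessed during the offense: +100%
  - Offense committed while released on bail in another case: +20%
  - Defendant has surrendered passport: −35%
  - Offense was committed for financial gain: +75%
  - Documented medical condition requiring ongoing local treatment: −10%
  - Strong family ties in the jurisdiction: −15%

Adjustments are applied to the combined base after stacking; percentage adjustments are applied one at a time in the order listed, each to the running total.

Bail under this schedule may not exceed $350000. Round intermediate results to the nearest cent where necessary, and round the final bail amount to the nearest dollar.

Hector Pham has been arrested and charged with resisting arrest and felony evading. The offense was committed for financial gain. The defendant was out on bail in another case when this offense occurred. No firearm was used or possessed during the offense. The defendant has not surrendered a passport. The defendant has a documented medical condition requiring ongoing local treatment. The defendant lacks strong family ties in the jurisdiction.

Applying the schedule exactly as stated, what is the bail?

Base amounts from the schedule: resisting arrest $4300; felony evading $85000.
Stacking rule: highest base plus $15500 per additional charge. Highest is felony evading at $85000; 1 additional charge → +$15500. Combined base = $100500.
Offense committed while released on bail in another case (+20%): $100500 × 1.2 = $120600.
Offense was committed for financial gain (+75%): $120600 × 1.75 = $211050.
Documented medical condition requiring ongoing local treatment (−10%): $211050 × 0.9 = $189945.
$189945 is within the $350000 maximum.

$189945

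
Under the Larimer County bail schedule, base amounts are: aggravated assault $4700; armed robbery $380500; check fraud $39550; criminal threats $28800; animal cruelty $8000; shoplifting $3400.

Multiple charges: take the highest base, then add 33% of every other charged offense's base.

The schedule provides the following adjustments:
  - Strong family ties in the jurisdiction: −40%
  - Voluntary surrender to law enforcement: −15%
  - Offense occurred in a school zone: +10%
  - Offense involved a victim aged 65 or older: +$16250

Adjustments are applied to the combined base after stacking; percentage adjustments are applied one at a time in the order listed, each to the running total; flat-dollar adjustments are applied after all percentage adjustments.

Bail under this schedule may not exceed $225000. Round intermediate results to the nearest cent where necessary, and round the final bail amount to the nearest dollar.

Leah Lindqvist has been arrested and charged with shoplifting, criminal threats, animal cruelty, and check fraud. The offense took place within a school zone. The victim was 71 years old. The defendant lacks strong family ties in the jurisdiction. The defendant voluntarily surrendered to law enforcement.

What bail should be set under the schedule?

Base amounts from the schedule: shoplifting $3400; criminal threats $28800; animal cruelty $8000; check fraud $39550.
Stacking rule: highest base plus 33% of each additional charge. Highest is check fraud at $39550. Additional: $3400 × 33% = $1122; $28800 × 33% = $9504; $8000 × 33% = $2640. Combined base = $39550 + $13266 = $52816.
Voluntary surrender to law enforcement (−15%): $52816 × 0.85 = $44893.60.
Offense occurred in a school zone (+10%): $44893.60 × 1.1 = $49382.96.
Offense involved a victim aged 65 or older (+$16250 flat): $49382.96 + $16250 = $65632.96.
$65632.96 is within the $225000 maximum.
Rounded to the nearest dollar: $65633.

$65633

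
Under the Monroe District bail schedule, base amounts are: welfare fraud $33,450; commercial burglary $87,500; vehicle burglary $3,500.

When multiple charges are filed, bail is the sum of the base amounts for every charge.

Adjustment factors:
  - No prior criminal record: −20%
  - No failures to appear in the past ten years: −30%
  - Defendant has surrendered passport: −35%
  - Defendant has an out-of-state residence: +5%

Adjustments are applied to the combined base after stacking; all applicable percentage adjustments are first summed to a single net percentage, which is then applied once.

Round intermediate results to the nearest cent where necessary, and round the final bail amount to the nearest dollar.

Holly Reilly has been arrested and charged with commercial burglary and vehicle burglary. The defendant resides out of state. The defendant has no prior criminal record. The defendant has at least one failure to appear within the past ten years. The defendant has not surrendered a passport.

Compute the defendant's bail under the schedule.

Base amounts from the schedule: commercial burglary $87,500; vehicle burglary $3,500.
Stacking rule: sum of all bases. $87,500 + $3,500 = $91,000.
Net percentage adjustment: −20% +5% = −15%. $91,000 × 0.85 = $77,350.

$77,350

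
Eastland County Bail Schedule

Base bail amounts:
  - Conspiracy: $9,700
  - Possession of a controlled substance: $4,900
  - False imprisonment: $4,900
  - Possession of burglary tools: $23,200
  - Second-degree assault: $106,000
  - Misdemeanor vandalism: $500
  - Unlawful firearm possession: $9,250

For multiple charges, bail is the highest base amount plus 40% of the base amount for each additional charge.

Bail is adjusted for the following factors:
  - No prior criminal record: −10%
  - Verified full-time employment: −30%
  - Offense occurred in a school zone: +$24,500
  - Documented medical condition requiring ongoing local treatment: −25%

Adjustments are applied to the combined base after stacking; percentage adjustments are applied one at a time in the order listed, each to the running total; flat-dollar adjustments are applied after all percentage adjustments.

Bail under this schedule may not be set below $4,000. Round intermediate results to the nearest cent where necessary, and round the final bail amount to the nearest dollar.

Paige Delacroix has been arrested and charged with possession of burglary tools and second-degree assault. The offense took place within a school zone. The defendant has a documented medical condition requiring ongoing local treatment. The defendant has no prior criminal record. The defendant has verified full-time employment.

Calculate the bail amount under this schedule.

$78,970

Base amounts from the schedule: possession of burglary tools $23,200; second-degree assault $106,000.
Stacking rule: highest base plus 40% of each additional charge. Highest is second-degree assault at $106,000. Additional: $23,200 × 40% = $9,280. Combined base = $106,000 + $9,280 = $115,280.
No prior criminal record (−10%): $115,280 × 0.9 = $103,752.
Verified full-time employment (−30%): $103,752 × 0.7 = $72,626.40.
Documented medical condition requiring ongoing local treatment (−25%): $72,626.40 × 0.75 = $54,469.80.
Offense occurred in a school zone (+$24,500 flat): $54,469.80 + $24,500 = $78,969.80.
$78,969.80 is at or above the $4,000 minimum.
Rounded to the nearest dollar: $78,970.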